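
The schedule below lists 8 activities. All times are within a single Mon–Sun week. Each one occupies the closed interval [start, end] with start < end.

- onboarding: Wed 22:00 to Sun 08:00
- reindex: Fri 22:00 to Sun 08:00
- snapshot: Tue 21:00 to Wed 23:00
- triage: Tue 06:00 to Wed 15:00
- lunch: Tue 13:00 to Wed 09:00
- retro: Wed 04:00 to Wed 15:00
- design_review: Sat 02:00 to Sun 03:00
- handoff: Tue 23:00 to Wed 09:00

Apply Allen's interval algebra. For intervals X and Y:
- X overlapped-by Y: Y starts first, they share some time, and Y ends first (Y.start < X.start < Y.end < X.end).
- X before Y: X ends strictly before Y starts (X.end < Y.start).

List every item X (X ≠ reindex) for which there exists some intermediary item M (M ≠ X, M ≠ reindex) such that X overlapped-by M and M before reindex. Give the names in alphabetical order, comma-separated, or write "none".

Target reindex = [Fri 22:00, Sun 08:00].
Intermediaries M with M before reindex: handoff, lunch, retro, snapshot, triage.
Via handoff — items with X overlapped-by handoff: retro.
Via lunch — items with X overlapped-by lunch: retro, snapshot.
Via retro — items with X overlapped-by retro: none.
Via snapshot — items with X overlapped-by snapshot: onboarding.
Via triage — items with X overlapped-by triage: snapshot.
Union: onboarding, retro, snapshot.

onboarding, retro, snapshot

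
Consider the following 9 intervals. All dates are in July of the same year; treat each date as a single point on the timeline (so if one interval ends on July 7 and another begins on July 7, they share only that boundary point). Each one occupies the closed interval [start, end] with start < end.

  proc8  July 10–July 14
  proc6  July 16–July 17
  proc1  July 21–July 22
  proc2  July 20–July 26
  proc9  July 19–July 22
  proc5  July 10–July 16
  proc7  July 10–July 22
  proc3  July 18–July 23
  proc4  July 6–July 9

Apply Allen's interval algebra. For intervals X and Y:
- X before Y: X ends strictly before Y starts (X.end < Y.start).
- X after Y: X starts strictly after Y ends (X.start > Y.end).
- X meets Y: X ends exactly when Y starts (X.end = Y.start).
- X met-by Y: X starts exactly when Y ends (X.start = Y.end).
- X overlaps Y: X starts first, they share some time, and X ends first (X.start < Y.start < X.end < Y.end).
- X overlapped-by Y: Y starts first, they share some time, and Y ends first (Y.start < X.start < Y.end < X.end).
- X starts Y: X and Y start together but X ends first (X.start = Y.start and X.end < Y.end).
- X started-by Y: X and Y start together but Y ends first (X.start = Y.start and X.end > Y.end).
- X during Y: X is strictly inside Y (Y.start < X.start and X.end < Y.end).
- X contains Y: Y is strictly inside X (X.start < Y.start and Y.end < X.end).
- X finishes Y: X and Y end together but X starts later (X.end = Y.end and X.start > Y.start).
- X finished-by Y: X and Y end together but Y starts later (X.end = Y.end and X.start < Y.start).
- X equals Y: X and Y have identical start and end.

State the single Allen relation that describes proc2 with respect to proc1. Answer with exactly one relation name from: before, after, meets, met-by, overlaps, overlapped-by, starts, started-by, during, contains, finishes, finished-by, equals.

contains

proc2 = [July 20, July 26]; proc1 = [July 21, July 22].
Compare endpoints: proc2.start < proc1.start, proc2.start < proc1.end, proc2.end > proc1.start, proc2.end > proc1.end.
That pattern is 'contains'.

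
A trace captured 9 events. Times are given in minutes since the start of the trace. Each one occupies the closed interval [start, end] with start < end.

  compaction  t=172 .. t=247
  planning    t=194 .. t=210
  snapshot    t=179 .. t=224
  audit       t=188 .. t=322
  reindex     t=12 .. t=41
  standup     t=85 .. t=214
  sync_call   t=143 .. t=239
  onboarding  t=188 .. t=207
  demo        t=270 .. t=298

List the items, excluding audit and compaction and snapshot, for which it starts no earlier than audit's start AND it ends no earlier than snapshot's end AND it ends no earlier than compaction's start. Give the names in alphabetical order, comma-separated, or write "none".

Conditions: its start is no earlier than audit's start (X.start >= t=188) AND its end is no earlier than snapshot's end (X.end >= t=224) AND its end is no earlier than compaction's start (X.end >= t=172).
demo: start t=270 >= t=188? ✓; end t=298 >= t=224? ✓; end t=298 >= t=172? ✓ → yes.
onboarding: start t=188 >= t=188? ✓; end t=207 >= t=224? ✗; end t=207 >= t=172? ✓ → no.
planning: start t=194 >= t=188? ✓; end t=210 >= t=224? ✗; end t=210 >= t=172? ✓ → no.
reindex: start t=12 >= t=188? ✗; end t=41 >= t=224? ✗; end t=41 >= t=172? ✗ → no.
standup: start t=85 >= t=188? ✗; end t=214 >= t=224? ✗; end t=214 >= t=172? ✓ → no.
sync_call: start t=143 >= t=188? ✗; end t=239 >= t=224? ✓; end t=239 >= t=172? ✓ → no.
Result: demo.

demo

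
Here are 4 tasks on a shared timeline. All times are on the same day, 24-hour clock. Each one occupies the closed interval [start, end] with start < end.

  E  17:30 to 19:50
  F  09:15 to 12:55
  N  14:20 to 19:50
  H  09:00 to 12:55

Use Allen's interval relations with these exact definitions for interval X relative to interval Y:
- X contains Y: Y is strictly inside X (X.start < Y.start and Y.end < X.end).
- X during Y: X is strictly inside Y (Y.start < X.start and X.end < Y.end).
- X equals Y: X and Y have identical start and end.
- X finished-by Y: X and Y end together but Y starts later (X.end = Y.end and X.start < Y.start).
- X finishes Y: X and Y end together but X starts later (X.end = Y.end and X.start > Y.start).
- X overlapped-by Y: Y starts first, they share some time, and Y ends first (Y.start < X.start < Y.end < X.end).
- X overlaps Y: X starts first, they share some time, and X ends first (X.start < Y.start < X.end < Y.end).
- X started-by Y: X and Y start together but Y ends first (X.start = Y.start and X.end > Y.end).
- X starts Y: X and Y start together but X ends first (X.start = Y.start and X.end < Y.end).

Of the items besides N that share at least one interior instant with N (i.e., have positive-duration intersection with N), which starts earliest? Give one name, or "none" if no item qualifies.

E

Target N = [14:20, 19:50].
E [17:30, 19:50] → finishes → candidate.
F [09:15, 12:55] → before → excluded.
H [09:00, 12:55] → before → excluded.
Among candidates, earliest start is 17:30 → E.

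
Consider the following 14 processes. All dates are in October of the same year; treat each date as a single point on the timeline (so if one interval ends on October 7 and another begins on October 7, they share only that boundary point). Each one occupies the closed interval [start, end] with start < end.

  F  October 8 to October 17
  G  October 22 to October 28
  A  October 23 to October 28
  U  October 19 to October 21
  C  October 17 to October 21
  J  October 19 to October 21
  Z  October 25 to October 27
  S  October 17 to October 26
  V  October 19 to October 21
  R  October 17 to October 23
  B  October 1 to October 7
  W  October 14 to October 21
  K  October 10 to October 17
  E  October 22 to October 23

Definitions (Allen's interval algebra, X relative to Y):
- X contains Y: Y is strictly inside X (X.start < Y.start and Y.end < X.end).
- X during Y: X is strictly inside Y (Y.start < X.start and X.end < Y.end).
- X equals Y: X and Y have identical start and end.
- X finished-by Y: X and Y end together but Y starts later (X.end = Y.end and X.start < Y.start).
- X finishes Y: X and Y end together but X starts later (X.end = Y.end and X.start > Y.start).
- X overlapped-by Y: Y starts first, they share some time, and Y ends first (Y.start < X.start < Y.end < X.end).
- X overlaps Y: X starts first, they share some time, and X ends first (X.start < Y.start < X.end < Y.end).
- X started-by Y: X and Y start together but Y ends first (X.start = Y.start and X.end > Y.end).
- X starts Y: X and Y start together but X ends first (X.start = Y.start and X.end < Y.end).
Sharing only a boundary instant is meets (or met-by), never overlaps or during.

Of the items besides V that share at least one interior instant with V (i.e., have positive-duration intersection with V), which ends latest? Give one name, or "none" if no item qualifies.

Target V = [October 19, October 21].
A [October 23, October 28] → after → excluded.
B [October 1, October 7] → before → excluded.
C [October 17, October 21] → finished-by → candidate.
E [October 22, October 23] → after → excluded.
F [October 8, October 17] → before → excluded.
G [October 22, October 28] → after → excluded.
J [October 19, October 21] → equals → candidate.
K [October 10, October 17] → before → excluded.
R [October 17, October 23] → contains → candidate.
S [October 17, October 26] → contains → candidate.
U [October 19, October 21] → equals → candidate.
W [October 14, October 21] → finished-by → candidate.
Z [October 25, October 27] → after → excluded.
Among candidates, latest end is October 26 → S.

S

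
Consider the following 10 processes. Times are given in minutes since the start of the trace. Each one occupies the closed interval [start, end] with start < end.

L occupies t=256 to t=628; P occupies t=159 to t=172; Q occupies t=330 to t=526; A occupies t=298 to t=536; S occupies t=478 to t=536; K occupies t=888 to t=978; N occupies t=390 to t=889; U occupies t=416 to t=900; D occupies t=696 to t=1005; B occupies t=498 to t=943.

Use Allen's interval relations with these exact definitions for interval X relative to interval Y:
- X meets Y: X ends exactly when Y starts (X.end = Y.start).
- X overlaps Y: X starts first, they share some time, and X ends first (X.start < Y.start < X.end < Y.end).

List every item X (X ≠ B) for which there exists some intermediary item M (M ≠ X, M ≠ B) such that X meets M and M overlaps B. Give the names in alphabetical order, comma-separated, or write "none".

Target B = [t=498, t=943].
Intermediaries M with M overlaps B: A, L, N, Q, S, U.
Via A — items with X meets A: none.
Via L — items with X meets L: none.
Via N — items with X meets N: none.
Via Q — items with X meets Q: none.
Via S — items with X meets S: none.
Via U — items with X meets U: none.
Union: none.

none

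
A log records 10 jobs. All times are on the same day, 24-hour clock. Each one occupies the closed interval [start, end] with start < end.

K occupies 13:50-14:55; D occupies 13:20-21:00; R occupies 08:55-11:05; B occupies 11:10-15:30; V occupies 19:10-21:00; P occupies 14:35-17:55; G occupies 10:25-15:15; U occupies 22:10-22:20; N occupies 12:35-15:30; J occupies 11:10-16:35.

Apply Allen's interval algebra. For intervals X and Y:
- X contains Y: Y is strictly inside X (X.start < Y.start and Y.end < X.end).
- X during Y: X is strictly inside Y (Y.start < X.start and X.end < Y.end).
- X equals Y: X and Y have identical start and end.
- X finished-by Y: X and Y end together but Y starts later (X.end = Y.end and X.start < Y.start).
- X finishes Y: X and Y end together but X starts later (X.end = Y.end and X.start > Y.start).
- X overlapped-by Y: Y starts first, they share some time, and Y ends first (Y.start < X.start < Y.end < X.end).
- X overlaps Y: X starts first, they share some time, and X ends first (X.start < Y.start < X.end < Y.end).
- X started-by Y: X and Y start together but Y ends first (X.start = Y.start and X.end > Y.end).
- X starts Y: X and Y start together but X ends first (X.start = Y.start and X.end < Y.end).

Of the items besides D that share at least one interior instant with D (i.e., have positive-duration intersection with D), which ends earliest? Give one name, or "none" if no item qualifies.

K

Target D = [13:20, 21:00].
B [11:10, 15:30] → overlaps → candidate.
G [10:25, 15:15] → overlaps → candidate.
J [11:10, 16:35] → overlaps → candidate.
K [13:50, 14:55] → during → candidate.
N [12:35, 15:30] → overlaps → candidate.
P [14:35, 17:55] → during → candidate.
R [08:55, 11:05] → before → excluded.
U [22:10, 22:20] → after → excluded.
V [19:10, 21:00] → finishes → candidate.
Among candidates, earliest end is 14:55 → K.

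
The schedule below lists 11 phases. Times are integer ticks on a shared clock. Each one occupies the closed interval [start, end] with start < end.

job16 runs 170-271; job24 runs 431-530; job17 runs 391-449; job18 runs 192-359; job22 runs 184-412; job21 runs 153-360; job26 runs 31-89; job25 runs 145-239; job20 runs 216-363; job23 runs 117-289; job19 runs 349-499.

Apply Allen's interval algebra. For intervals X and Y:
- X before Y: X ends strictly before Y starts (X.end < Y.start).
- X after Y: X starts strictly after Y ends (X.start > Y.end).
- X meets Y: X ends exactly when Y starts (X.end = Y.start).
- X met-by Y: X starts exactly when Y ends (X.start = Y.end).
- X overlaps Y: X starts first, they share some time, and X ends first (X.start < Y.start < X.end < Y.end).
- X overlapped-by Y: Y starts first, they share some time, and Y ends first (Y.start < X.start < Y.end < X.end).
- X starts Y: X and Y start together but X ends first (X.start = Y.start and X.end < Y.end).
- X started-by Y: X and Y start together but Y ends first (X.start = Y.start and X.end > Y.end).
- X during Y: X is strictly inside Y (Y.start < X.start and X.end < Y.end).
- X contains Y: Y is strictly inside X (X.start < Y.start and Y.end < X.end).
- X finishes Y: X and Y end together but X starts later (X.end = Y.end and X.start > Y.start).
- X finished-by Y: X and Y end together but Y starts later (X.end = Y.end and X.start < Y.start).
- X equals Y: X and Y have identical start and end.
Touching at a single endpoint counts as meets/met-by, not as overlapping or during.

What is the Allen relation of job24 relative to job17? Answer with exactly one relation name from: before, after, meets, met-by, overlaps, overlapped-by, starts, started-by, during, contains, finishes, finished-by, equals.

overlapped-by

job24 = [431, 530]; job17 = [391, 449].
Compare endpoints: job24.start > job17.start, job24.start < job17.end, job24.end > job17.start, job24.end > job17.end.
That pattern is 'overlapped-by'.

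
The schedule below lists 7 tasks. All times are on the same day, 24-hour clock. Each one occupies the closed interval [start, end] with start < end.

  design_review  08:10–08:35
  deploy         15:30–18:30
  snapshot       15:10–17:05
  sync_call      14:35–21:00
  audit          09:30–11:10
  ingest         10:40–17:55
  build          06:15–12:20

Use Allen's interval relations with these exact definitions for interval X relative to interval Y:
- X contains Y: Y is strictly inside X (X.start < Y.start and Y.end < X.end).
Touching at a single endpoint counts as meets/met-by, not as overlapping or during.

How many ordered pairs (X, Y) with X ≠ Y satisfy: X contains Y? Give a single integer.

Checking all 42 ordered pairs for relation 'contains'; matching pairs in alphabetical order:
(build, audit): build contains audit ✓
(build, design_review): build contains design_review ✓
(ingest, snapshot): ingest contains snapshot ✓
(sync_call, deploy): sync_call contains deploy ✓
(sync_call, snapshot): sync_call contains snapshot ✓
Count: 5.

5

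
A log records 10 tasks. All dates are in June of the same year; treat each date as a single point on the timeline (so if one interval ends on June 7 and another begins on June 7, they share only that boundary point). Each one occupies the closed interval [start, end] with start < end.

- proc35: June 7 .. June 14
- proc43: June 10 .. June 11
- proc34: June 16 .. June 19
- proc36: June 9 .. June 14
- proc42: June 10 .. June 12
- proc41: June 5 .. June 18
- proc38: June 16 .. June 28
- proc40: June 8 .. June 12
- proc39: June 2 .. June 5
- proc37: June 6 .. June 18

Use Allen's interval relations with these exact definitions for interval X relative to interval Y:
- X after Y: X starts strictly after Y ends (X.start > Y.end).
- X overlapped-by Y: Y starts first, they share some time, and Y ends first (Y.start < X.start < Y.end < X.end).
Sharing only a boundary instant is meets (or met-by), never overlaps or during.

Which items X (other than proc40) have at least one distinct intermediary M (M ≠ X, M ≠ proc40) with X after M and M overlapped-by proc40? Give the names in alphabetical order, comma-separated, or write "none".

proc34, proc38

Target proc40 = [June 8, June 12].
Intermediaries M with M overlapped-by proc40: proc36.
Via proc36 — items with X after proc36: proc34, proc38.
Union: proc34, proc38.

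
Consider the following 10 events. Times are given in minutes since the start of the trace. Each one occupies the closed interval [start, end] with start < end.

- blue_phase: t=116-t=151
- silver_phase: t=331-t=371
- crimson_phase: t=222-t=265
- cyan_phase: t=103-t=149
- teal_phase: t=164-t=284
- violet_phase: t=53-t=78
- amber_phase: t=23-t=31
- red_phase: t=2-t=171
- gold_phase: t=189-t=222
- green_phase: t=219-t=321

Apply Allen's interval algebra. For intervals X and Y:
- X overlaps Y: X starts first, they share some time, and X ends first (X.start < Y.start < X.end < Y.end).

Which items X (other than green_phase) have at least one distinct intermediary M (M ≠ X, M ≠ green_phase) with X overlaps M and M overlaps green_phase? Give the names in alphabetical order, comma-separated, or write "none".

red_phase

Target green_phase = [t=219, t=321].
Intermediaries M with M overlaps green_phase: gold_phase, teal_phase.
Via gold_phase — items with X overlaps gold_phase: none.
Via teal_phase — items with X overlaps teal_phase: red_phase.
Union: red_phase.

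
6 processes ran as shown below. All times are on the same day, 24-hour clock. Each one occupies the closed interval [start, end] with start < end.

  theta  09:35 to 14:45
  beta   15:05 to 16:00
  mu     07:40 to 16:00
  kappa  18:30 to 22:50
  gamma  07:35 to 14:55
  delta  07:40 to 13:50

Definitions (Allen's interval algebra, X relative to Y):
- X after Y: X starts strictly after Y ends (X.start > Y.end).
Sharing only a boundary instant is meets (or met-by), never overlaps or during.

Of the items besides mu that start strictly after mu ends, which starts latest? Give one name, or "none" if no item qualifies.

kappa

Target mu = [07:40, 16:00].
beta [15:05, 16:00] → finishes → excluded.
delta [07:40, 13:50] → starts → excluded.
gamma [07:35, 14:55] → overlaps → excluded.
kappa [18:30, 22:50] → after → candidate.
theta [09:35, 14:45] → during → excluded.
Among candidates, latest start is 18:30 → kappa.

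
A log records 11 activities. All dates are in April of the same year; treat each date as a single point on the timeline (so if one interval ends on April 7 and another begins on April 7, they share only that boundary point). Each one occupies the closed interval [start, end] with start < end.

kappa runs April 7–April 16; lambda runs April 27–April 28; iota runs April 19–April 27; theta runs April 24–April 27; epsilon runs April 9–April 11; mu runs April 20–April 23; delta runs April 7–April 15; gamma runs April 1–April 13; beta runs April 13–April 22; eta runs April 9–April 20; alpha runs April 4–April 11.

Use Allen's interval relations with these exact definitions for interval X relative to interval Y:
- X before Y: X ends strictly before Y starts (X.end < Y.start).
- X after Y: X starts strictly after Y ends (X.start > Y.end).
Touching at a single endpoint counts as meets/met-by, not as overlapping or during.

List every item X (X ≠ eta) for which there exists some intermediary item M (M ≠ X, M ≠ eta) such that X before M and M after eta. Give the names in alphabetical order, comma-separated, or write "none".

Target eta = [April 9, April 20].
Intermediaries M with M after eta: lambda, theta.
Via lambda — items with X before lambda: alpha, beta, delta, epsilon, gamma, kappa, mu.
Via theta — items with X before theta: alpha, beta, delta, epsilon, gamma, kappa, mu.
Union: alpha, beta, delta, epsilon, gamma, kappa, mu.

alpha, beta, delta, epsilon, gamma, kappa, mu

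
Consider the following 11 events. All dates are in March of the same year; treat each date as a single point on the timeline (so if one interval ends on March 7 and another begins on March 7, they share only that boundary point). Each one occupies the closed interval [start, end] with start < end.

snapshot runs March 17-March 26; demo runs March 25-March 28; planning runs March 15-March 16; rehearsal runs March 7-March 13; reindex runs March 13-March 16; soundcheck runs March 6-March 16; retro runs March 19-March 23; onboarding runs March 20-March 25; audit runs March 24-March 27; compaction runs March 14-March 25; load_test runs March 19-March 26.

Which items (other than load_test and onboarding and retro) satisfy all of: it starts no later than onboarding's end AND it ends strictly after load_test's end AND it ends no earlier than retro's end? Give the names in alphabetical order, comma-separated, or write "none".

audit, demo

Conditions: its start is no later than onboarding's end (X.start <= March 25) AND its end is strictly after load_test's end (X.end > March 26) AND its end is no earlier than retro's end (X.end >= March 23).
audit: start March 24 <= March 25? ✓; end March 27 > March 26? ✓; end March 27 >= March 23? ✓ → yes.
compaction: start March 14 <= March 25? ✓; end March 25 > March 26? ✗; end March 25 >= March 23? ✓ → no.
demo: start March 25 <= March 25? ✓; end March 28 > March 26? ✓; end March 28 >= March 23? ✓ → yes.
planning: start March 15 <= March 25? ✓; end March 16 > March 26? ✗; end March 16 >= March 23? ✗ → no.
rehearsal: start March 7 <= March 25? ✓; end March 13 > March 26? ✗; end March 13 >= March 23? ✗ → no.
reindex: start March 13 <= March 25? ✓; end March 16 > March 26? ✗; end March 16 >= March 23? ✗ → no.
snapshot: start March 17 <= March 25? ✓; end March 26 > March 26? ✗; end March 26 >= March 23? ✓ → no.
soundcheck: start March 6 <= March 25? ✓; end March 16 > March 26? ✗; end March 16 >= March 23? ✗ → no.
Result: audit, demo.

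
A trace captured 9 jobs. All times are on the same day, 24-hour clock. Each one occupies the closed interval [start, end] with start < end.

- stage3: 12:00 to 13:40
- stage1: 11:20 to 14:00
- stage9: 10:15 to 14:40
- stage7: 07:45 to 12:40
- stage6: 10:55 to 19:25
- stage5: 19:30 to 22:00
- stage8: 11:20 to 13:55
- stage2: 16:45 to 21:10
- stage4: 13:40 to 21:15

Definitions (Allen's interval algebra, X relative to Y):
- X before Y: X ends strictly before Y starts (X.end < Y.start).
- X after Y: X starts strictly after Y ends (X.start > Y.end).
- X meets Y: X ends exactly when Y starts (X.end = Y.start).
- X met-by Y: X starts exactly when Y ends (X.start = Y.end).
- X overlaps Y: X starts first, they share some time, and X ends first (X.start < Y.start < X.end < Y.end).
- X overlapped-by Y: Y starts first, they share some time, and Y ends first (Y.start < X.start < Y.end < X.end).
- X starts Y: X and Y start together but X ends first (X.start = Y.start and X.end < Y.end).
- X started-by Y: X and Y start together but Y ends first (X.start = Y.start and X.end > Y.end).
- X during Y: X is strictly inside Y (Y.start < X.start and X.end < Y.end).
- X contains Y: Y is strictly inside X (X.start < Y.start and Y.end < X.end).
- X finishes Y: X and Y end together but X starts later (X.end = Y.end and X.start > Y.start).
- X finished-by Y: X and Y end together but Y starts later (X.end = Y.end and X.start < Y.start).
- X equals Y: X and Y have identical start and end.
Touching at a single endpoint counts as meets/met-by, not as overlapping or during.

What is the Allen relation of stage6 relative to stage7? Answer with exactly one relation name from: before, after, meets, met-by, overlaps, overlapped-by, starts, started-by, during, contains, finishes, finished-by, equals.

overlapped-by

stage6 = [10:55, 19:25]; stage7 = [07:45, 12:40].
Compare endpoints: stage6.start > stage7.start, stage6.start < stage7.end, stage6.end > stage7.start, stage6.end > stage7.end.
That pattern is 'overlapped-by'.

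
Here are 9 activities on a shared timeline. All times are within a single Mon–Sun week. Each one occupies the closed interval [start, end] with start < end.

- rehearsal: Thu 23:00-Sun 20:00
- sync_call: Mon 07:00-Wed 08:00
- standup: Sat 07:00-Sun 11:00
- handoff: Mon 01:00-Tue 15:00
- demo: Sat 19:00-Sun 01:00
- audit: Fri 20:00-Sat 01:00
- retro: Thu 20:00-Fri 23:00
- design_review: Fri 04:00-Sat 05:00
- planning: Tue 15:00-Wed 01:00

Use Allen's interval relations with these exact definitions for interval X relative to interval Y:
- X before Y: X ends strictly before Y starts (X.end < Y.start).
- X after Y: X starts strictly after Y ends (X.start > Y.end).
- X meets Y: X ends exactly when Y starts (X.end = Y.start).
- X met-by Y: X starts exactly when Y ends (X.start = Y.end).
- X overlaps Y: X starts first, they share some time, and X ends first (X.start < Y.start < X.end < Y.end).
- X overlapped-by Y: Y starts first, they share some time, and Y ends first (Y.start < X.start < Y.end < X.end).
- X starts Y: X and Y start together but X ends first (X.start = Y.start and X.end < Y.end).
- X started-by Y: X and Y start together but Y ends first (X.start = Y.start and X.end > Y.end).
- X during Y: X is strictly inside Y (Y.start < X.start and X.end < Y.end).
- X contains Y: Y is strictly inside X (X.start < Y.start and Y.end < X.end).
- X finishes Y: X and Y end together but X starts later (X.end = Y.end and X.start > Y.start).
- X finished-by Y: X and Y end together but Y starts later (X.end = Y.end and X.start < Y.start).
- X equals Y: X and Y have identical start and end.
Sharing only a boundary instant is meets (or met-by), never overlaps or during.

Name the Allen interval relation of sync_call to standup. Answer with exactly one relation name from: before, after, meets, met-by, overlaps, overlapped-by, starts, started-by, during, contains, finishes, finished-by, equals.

sync_call = [Mon 07:00, Wed 08:00]; standup = [Sat 07:00, Sun 11:00].
Compare endpoints: sync_call.start < standup.start, sync_call.start < standup.end, sync_call.end < standup.start, sync_call.end < standup.end.
That pattern is 'before'.

before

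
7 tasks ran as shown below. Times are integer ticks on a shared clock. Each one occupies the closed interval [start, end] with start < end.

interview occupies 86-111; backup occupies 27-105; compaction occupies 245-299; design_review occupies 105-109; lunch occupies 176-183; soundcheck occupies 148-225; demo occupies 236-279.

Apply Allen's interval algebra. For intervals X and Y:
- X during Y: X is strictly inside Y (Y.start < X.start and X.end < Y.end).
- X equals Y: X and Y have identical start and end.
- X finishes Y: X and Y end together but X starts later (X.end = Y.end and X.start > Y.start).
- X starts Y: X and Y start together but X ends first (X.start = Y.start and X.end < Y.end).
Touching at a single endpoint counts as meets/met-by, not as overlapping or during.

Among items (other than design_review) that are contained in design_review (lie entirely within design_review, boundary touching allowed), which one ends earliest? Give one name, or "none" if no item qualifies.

Target design_review = [105, 109].
backup [27, 105] → meets → excluded.
compaction [245, 299] → after → excluded.
demo [236, 279] → after → excluded.
interview [86, 111] → contains → excluded.
lunch [176, 183] → after → excluded.
soundcheck [148, 225] → after → excluded.
No candidates → none.

none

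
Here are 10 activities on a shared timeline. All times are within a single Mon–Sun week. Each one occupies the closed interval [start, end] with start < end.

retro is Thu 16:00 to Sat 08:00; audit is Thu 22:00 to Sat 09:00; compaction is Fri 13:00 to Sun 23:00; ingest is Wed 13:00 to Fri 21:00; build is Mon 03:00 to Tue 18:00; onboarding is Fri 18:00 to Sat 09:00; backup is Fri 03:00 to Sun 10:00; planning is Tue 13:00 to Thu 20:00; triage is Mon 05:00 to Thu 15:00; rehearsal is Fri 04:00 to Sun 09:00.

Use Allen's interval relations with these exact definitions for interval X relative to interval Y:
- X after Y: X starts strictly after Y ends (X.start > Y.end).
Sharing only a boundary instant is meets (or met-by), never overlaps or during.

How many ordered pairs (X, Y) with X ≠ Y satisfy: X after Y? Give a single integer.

Checking all 90 ordered pairs for relation 'after'; matching pairs in alphabetical order:
(audit, build): audit after build ✓
(audit, planning): audit after planning ✓
(audit, triage): audit after triage ✓
(backup, build): backup after build ✓
(backup, planning): backup after planning ✓
(backup, triage): backup after triage ✓
(compaction, build): compaction after build ✓
(compaction, planning): compaction after planning ✓
(compaction, triage): compaction after triage ✓
(ingest, build): ingest after build ✓
(onboarding, build): onboarding after build ✓
(onboarding, planning): onboarding after planning ✓
(onboarding, triage): onboarding after triage ✓
(rehearsal, build): rehearsal after build ✓
(rehearsal, planning): rehearsal after planning ✓
(rehearsal, triage): rehearsal after triage ✓
(retro, build): retro after build ✓
(retro, triage): retro after triage ✓
Count: 18.

18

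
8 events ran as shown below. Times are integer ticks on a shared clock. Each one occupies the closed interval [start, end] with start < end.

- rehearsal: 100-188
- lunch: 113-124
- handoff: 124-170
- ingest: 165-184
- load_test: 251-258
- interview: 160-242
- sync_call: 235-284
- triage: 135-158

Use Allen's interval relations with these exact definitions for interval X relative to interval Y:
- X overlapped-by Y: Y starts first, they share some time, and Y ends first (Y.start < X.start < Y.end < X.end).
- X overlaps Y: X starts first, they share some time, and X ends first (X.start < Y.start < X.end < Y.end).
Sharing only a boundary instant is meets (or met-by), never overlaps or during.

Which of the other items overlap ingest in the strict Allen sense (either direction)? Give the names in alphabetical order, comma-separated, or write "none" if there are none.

handoff

Target ingest = [165, 184].
handoff [124, 170] → overlaps → yes.
interview [160, 242] → contains → no.
load_test [251, 258] → after → no.
lunch [113, 124] → before → no.
rehearsal [100, 188] → contains → no.
sync_call [235, 284] → after → no.
triage [135, 158] → before → no.
Result: handoff.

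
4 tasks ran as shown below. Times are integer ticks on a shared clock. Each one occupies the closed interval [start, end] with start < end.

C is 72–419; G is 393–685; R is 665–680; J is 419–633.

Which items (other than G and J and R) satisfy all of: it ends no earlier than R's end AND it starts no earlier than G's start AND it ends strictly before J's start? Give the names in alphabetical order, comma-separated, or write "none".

none

Conditions: its end is no earlier than R's end (X.end >= 680) AND its start is no earlier than G's start (X.start >= 393) AND its end is strictly before J's start (X.end < 419).
C: end 419 >= 680? ✗; start 72 >= 393? ✗; end 419 < 419? ✗ → no.
Result: none.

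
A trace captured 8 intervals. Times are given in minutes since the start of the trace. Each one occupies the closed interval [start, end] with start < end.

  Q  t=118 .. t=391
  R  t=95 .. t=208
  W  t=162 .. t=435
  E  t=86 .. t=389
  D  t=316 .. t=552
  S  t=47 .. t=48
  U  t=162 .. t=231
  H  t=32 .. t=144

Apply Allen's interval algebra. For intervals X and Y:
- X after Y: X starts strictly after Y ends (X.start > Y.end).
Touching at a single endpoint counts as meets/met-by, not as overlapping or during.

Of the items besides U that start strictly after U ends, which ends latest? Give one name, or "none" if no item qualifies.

D

Target U = [t=162, t=231].
D [t=316, t=552] → after → candidate.
E [t=86, t=389] → contains → excluded.
H [t=32, t=144] → before → excluded.
Q [t=118, t=391] → contains → excluded.
R [t=95, t=208] → overlaps → excluded.
S [t=47, t=48] → before → excluded.
W [t=162, t=435] → started-by → excluded.
Among candidates, latest end is t=552 → D.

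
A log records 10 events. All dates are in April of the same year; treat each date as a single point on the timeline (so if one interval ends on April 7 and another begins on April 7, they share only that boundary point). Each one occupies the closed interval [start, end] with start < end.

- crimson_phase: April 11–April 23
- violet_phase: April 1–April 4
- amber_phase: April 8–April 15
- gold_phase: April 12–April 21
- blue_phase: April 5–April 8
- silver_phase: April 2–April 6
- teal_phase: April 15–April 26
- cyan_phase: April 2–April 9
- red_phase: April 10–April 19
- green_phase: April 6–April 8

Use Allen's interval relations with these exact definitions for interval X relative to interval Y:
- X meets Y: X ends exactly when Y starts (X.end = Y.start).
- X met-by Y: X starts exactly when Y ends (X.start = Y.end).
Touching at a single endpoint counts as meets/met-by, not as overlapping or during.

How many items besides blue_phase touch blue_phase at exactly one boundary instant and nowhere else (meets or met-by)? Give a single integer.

Target blue_phase = [April 5, April 8].
amber_phase [April 8, April 15] → met-by → counts.
crimson_phase [April 11, April 23] → after → no.
cyan_phase [April 2, April 9] → contains → no.
gold_phase [April 12, April 21] → after → no.
green_phase [April 6, April 8] → finishes → no.
red_phase [April 10, April 19] → after → no.
silver_phase [April 2, April 6] → overlaps → no.
teal_phase [April 15, April 26] → after → no.
violet_phase [April 1, April 4] → before → no.
Total: 1.

1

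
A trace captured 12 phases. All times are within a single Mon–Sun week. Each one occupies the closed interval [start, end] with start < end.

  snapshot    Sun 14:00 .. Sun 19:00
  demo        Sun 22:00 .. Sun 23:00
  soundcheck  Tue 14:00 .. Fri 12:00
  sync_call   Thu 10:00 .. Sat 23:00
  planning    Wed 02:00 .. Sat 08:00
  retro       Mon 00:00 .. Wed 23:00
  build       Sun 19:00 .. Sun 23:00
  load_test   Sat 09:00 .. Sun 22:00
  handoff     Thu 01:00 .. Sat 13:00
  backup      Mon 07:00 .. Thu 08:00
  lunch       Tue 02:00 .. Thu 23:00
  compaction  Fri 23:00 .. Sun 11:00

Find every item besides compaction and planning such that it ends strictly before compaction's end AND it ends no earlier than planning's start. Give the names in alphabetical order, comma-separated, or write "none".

backup, handoff, lunch, retro, soundcheck, sync_call

Conditions: its end is strictly before compaction's end (X.end < Sun 11:00) AND its end is no earlier than planning's start (X.end >= Wed 02:00).
backup: end Thu 08:00 < Sun 11:00? ✓; end Thu 08:00 >= Wed 02:00? ✓ → yes.
build: end Sun 23:00 < Sun 11:00? ✗; end Sun 23:00 >= Wed 02:00? ✓ → no.
demo: end Sun 23:00 < Sun 11:00? ✗; end Sun 23:00 >= Wed 02:00? ✓ → no.
handoff: end Sat 13:00 < Sun 11:00? ✓; end Sat 13:00 >= Wed 02:00? ✓ → yes.
load_test: end Sun 22:00 < Sun 11:00? ✗; end Sun 22:00 >= Wed 02:00? ✓ → no.
lunch: end Thu 23:00 < Sun 11:00? ✓; end Thu 23:00 >= Wed 02:00? ✓ → yes.
retro: end Wed 23:00 < Sun 11:00? ✓; end Wed 23:00 >= Wed 02:00? ✓ → yes.
snapshot: end Sun 19:00 < Sun 11:00? ✗; end Sun 19:00 >= Wed 02:00? ✓ → no.
soundcheck: end Fri 12:00 < Sun 11:00? ✓; end Fri 12:00 >= Wed 02:00? ✓ → yes.
sync_call: end Sat 23:00 < Sun 11:00? ✓; end Sat 23:00 >= Wed 02:00? ✓ → yes.
Result: backup, handoff, lunch, retro, soundcheck, sync_call.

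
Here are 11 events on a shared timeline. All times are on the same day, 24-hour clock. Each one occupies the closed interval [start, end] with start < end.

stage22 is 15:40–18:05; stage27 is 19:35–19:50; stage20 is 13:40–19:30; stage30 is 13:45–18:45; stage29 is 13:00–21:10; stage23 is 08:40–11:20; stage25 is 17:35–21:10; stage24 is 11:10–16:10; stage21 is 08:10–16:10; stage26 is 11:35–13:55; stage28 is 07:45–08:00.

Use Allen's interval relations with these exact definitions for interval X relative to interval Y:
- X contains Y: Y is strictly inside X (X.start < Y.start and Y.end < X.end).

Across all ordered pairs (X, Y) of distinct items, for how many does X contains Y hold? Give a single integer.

Checking all 110 ordered pairs for relation 'contains'; matching pairs in alphabetical order:
(stage20, stage22): stage20 contains stage22 ✓
(stage20, stage30): stage20 contains stage30 ✓
(stage21, stage23): stage21 contains stage23 ✓
(stage21, stage26): stage21 contains stage26 ✓
(stage24, stage26): stage24 contains stage26 ✓
(stage25, stage27): stage25 contains stage27 ✓
(stage29, stage20): stage29 contains stage20 ✓
(stage29, stage22): stage29 contains stage22 ✓
(stage29, stage27): stage29 contains stage27 ✓
(stage29, stage30): stage29 contains stage30 ✓
(stage30, stage22): stage30 contains stage22 ✓
Count: 11.

11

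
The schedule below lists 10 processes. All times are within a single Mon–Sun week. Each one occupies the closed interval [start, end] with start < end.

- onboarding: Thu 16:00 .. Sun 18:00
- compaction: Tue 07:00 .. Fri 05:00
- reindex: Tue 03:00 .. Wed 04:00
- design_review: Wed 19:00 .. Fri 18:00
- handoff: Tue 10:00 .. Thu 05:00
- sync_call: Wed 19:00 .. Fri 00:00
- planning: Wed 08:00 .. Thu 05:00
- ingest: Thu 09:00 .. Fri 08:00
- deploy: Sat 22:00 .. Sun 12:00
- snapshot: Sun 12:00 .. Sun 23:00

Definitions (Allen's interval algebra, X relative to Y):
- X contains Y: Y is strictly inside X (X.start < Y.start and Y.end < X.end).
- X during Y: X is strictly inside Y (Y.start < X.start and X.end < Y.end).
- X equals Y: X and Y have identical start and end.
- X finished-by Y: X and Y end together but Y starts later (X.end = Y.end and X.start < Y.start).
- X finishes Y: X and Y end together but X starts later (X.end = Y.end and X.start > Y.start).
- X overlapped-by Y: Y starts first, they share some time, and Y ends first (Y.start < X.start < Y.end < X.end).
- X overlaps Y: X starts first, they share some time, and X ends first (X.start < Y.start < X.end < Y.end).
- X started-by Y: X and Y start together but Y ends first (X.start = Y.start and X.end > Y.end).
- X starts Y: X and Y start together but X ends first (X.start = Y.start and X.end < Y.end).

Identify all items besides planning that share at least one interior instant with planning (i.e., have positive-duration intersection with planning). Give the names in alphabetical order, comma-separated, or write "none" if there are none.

compaction, design_review, handoff, sync_call

Target planning = [Wed 08:00, Thu 05:00].
compaction [Tue 07:00, Fri 05:00] → contains → yes.
deploy [Sat 22:00, Sun 12:00] → after → no.
design_review [Wed 19:00, Fri 18:00] → overlapped-by → yes.
handoff [Tue 10:00, Thu 05:00] → finished-by → yes.
ingest [Thu 09:00, Fri 08:00] → after → no.
onboarding [Thu 16:00, Sun 18:00] → after → no.
reindex [Tue 03:00, Wed 04:00] → before → no.
snapshot [Sun 12:00, Sun 23:00] → after → no.
sync_call [Wed 19:00, Fri 00:00] → overlapped-by → yes.
Result: compaction, design_review, handoff, sync_call.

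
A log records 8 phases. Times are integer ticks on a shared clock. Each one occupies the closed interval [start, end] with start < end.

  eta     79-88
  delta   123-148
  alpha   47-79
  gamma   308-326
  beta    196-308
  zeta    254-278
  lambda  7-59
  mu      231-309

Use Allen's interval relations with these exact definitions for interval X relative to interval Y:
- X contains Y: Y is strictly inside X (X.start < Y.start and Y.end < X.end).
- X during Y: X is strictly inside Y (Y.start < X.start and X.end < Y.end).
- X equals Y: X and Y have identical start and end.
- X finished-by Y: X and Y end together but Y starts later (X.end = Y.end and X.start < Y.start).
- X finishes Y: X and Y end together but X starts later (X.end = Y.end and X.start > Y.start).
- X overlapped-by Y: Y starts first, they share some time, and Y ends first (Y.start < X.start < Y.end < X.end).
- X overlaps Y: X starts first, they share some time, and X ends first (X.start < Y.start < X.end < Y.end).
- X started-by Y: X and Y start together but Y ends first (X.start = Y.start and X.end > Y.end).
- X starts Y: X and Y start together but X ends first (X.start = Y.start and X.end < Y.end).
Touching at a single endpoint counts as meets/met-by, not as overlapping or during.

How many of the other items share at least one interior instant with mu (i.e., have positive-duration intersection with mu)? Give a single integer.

Target mu = [231, 309].
alpha [47, 79] → before → no.
beta [196, 308] → overlaps → counts.
delta [123, 148] → before → no.
eta [79, 88] → before → no.
gamma [308, 326] → overlapped-by → counts.
lambda [7, 59] → before → no.
zeta [254, 278] → during → counts.
Total: 3.

3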